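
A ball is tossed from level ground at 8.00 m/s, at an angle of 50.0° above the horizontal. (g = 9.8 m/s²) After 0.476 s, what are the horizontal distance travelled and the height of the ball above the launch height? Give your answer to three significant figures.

x = 2.45 m, y = 1.81 m

v_x = 8.00 cos 50.0° = 5.142 m/s; v_y0 = 8.00 sin 50.0° = 6.128 m/s.
x = v_x t = 5.142 × 0.476 = 2.45 m.
y = v_y0 t − ½ g t² = 6.128×0.476 − 4.900×0.476² = 1.81 m.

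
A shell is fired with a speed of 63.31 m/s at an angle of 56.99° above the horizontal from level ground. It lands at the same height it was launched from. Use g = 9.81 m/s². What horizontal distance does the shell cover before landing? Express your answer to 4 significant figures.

373.3 m

Components: v_x = 63.31 cos 56.99° = 34.490 m/s, v_y = 63.31 sin 56.99° = 53.090 m/s.
Time of flight (same landing height): t = 2 v_y / g = 2 × 53.090 / 9.81 = 10.824 s.
Range: R = v_x · t = 34.490 × 10.824 = 373.3 m.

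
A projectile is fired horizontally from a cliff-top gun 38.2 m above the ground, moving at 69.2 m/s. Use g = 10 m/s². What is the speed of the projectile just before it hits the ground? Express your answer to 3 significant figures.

74.5 m/s

Fall time: t = √(2 × 38.2 / 10) = 2.764 s.
At impact: v_x = 69.2 m/s (unchanged), v_y = g t = 10 × 2.764 = 27.64 m/s.
Speed = √(v_x² + v_y²) = √(4789 + 764.0) = 74.5 m/s.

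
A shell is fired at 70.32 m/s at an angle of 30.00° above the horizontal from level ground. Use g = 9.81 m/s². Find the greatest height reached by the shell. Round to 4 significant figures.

63.01 m

Vertical component of launch velocity: v_y = 70.32 sin 30.00° = 35.160 m/s.
At the highest point the vertical velocity is zero, so v_y² = 2 g h_max.
h_max = (35.160)² / (2 × 9.81) = 1236.2 / 19.62 = 63.01 m.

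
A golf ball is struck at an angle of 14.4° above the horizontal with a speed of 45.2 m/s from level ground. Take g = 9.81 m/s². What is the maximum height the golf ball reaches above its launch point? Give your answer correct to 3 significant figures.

6.44 m

Vertical component of launch velocity: v_y = 45.2 sin 14.4° = 11.24 m/s.
At the highest point the vertical velocity is zero, so v_y² = 2 g h_max.
h_max = (11.24)² / (2 × 9.81) = 126.3 / 19.62 = 6.44 m.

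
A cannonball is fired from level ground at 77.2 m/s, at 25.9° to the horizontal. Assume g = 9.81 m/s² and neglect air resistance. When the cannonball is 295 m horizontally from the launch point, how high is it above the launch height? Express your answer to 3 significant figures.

v_x = 77.2 cos 25.9° = 69.45 m/s, v_y0 = 77.2 sin 25.9° = 33.72 m/s.
Time to reach x = 295 m: t = x / v_x = 295 / 69.45 = 4.248 s.
y = v_y0 t − ½ g t² = 33.72×4.248 − 4.905×4.248² = 54.7 m.

54.7 m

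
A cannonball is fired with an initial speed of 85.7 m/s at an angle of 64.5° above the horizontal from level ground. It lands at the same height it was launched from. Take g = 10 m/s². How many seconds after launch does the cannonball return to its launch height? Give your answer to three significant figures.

15.5 s

Vertical component: v_y = 85.7 sin 64.5° = 77.35 m/s.
For a projectile landing at launch height, time of flight is t = 2 v_y / g = 2 × 77.35 / 10 = 15.5 s.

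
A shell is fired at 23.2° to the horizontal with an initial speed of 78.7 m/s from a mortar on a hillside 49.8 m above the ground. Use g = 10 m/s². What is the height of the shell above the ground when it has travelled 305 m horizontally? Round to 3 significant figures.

v_x = 78.7 cos 23.2° = 72.34 m/s, v_y0 = 78.7 sin 23.2° = 31.00 m/s.
Time to reach x = 305 m: t = x / v_x = 305 / 72.34 = 4.216 s.
y = 49.8 + v_y0 t − ½ g t² = 49.8 + 31.00×4.216 − 5.000×4.216² = 91.6 m.

91.6 m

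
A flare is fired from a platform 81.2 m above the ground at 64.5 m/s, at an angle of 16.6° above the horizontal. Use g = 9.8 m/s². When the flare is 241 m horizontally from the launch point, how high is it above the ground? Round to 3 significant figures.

78.6 m

v_x = 64.5 cos 16.6° = 61.81 m/s, v_y0 = 64.5 sin 16.6° = 18.43 m/s.
Time to reach x = 241 m: t = x / v_x = 241 / 61.81 = 3.899 s.
y = 81.2 + v_y0 t − ½ g t² = 81.2 + 18.43×3.899 − 4.900×3.899² = 78.6 m.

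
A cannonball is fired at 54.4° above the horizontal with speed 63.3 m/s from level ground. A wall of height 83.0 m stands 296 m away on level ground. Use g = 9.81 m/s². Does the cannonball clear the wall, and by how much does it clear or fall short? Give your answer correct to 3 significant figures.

Yes — it clears the wall by 13.9 m.

v_x = 63.3 cos 54.4° = 36.85 m/s; v_y0 = 63.3 sin 54.4° = 51.47 m/s.
Time to reach the wall: t = 296 / 36.85 = 8.033 s.
Height at that point: y = 51.47×8.033 − 4.905×8.033² = 96.94 m.
That is 96.94 − 83.0 = 13.9 m above the top of the wall, so the cannonball clears it.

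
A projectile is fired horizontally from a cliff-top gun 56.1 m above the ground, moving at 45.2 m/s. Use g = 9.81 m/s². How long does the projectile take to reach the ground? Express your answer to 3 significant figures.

3.38 s

The horizontal speed doesn't affect the fall. With v_y0 = 0, h = ½ g t².
t = √(2 × 56.1 / 9.81) = √11.44 = 3.38 s.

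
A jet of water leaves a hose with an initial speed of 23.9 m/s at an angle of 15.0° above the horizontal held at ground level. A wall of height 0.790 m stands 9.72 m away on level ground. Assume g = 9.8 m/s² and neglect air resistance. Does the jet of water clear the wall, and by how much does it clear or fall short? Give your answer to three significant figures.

v_x = 23.9 cos 15.0° = 23.09 m/s; v_y0 = 23.9 sin 15.0° = 6.186 m/s.
Time to reach the wall: t = 9.72 / 23.09 = 0.4210 s.
Height at that point: y = 6.186×0.4210 − 4.900×0.4210² = 1.736 m.
That is 1.736 − 0.790 = 0.946 m above the top of the wall, so the jet of water clears it.

Yes — it clears the wall by 0.946 m.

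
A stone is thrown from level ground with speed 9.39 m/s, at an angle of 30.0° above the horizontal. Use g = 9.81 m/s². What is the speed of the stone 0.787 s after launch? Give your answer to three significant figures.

v_x = 9.39 cos 30.0° = 8.132 m/s (constant).
v_y(t) = 9.39 sin 30.0° − g t = 4.695 − 9.81 × 0.787 = -3.025 m/s.
Speed = √(v_x² + v_y²) = √(66.13 + 9.151) = 8.68 m/s.

8.68 m/s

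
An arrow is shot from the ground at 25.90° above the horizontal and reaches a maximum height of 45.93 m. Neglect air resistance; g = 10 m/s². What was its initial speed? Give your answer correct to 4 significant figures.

At maximum height v_y = 0, so (v₀ sin θ)² = 2 g H.
v₀ sin 25.90° = √(2 × 10 × 45.93) = 30.308 m/s.
v₀ = 30.308 / sin 25.90° = 30.308 / 0.4368 = 69.39 m/s.

69.39 m/s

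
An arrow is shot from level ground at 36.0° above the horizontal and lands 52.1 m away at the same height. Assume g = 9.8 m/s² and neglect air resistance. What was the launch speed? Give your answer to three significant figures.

23.2 m/s

On level ground, R = v₀² sin(2θ) / g, so v₀ = √(R g / sin 2θ).
sin(2 × 36.0°) = 0.9511.
v₀ = √(52.1 × 9.8 / 0.9511) = √536.8 = 23.2 m/s.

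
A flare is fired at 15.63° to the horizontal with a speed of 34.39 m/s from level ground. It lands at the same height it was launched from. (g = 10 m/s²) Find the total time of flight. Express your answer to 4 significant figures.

Vertical component: v_y = 34.39 sin 15.63° = 9.2655 m/s.
For a projectile landing at launch height, time of flight is t = 2 v_y / g = 2 × 9.2655 / 10 = 1.853 s.

1.853 s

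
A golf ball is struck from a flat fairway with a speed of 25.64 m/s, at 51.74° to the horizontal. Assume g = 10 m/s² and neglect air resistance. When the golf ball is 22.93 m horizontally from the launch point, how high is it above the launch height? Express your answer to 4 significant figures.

v_x = 25.64 cos 51.74° = 15.877 m/s, v_y0 = 25.64 sin 51.74° = 20.133 m/s.
Time to reach x = 22.93 m: t = x / v_x = 22.93 / 15.877 = 1.4442 s.
y = v_y0 t − ½ g t² = 20.133×1.4442 − 5.000×1.4442² = 18.65 m.

18.65 m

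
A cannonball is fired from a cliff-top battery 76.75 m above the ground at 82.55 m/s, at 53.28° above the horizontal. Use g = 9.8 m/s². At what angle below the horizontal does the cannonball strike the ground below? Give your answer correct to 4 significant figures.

v_x = 82.55 cos 53.28° = 49.357 m/s.
At impact |v_y| = √(v_y0² + 2 g h) = √(66.169² + 2×9.8×76.75) = 76.698 m/s.
Angle below horizontal = arctan(|v_y| / v_x) = arctan(76.698 / 49.357) = 57.24°.

57.24°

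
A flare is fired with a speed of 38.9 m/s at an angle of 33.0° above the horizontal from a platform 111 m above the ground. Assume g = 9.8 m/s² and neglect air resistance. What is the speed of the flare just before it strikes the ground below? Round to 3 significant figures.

v_x = 38.9 cos 33.0° = 32.62 m/s is unchanged throughout.
For the vertical component, v_y² = v_y0² + 2 g h = (21.19)² + 2×9.8×111 = 2625, so |v_y| = 51.23 m/s.
Impact speed = √(v_x² + v_y²) = √(1064 + 2625) = 60.7 m/s.

60.7 m/s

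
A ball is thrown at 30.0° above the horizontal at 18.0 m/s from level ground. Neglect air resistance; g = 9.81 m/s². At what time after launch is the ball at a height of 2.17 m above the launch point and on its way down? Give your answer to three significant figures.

1.55 s

v_y0 = 18.0 sin 30.0° = 9.000 m/s.
Set y = v_y0 t − ½ g t² = 2.17: 4.905 t² − 9.000 t + 2.17 = 0.
t = [9.000 ± √(81.00 − 42.58)] / 9.81 = (9.000 ± 6.198) / 9.81, giving t = 0.286 s or t = 1.55 s.
On the way down corresponds to the larger root: t = 1.55 s.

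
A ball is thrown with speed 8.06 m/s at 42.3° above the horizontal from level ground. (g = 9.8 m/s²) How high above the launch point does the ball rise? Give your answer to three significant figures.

1.50 m

Vertical component of launch velocity: v_y = 8.06 sin 42.3° = 5.424 m/s.
At the highest point the vertical velocity is zero, so v_y² = 2 g h_max.
h_max = (5.424)² / (2 × 9.8) = 29.42 / 19.60 = 1.50 m.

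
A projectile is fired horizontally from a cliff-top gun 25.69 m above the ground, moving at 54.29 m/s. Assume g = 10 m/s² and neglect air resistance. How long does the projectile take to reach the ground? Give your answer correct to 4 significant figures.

The horizontal speed doesn't affect the fall. With v_y0 = 0, h = ½ g t².
t = √(2 × 25.69 / 10) = √5.1380 = 2.267 s.

2.267 s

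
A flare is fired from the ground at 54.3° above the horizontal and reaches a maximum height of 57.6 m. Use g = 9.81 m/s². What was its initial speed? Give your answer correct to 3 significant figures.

At maximum height v_y = 0, so (v₀ sin θ)² = 2 g H.
v₀ sin 54.3° = √(2 × 9.81 × 57.6) = 33.62 m/s.
v₀ = 33.62 / sin 54.3° = 33.62 / 0.8121 = 41.4 m/s.

41.4 m/s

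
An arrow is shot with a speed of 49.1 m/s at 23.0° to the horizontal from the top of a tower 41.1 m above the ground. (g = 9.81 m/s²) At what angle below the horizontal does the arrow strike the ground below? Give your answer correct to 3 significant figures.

37.2°

v_x = 49.1 cos 23.0° = 45.20 m/s.
At impact |v_y| = √(v_y0² + 2 g h) = √(19.18² + 2×9.81×41.1) = 34.27 m/s.
Angle below horizontal = arctan(|v_y| / v_x) = arctan(34.27 / 45.20) = 37.2°.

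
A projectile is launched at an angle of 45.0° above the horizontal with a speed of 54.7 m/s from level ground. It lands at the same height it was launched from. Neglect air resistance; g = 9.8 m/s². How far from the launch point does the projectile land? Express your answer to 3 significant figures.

305 m

Components: v_x = 54.7 cos 45.0° = 38.68 m/s, v_y = 54.7 sin 45.0° = 38.68 m/s.
Time of flight (same landing height): t = 2 v_y / g = 2 × 38.68 / 9.8 = 7.894 s.
Range: R = v_x · t = 38.68 × 7.894 = 305 m.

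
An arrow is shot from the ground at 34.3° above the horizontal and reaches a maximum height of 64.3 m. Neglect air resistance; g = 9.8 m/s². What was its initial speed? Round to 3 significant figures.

63.0 m/s

At maximum height v_y = 0, so (v₀ sin θ)² = 2 g H.
v₀ sin 34.3° = √(2 × 9.8 × 64.3) = 35.50 m/s.
v₀ = 35.50 / sin 34.3° = 35.50 / 0.5635 = 63.0 m/s.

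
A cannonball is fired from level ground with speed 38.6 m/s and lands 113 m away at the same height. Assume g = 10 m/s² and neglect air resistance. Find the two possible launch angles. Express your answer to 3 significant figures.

24.7° and 65.3°

Level-ground range: R = v₀² sin(2θ)/g ⇒ sin 2θ = R g / v₀² = 113×10/38.6² = 0.7584.
2θ = arcsin(0.7584) = 49.32° or 180° − 49.32° = 130.68°.
So θ = 24.7° or θ = 65.3°.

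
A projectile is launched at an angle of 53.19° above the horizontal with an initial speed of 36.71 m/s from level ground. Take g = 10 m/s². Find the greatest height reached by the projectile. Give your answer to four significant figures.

Vertical component of launch velocity: v_y = 36.71 sin 53.19° = 29.391 m/s.
At the highest point the vertical velocity is zero, so v_y² = 2 g h_max.
h_max = (29.391)² / (2 × 10) = 863.83 / 20.00 = 43.19 m.

43.19 m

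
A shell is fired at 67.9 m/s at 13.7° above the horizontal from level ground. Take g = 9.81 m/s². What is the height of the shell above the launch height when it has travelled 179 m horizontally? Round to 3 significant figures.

7.52 m

v_x = 67.9 cos 13.7° = 65.97 m/s, v_y0 = 67.9 sin 13.7° = 16.08 m/s.
Time to reach x = 179 m: t = x / v_x = 179 / 65.97 = 2.713 s.
y = v_y0 t − ½ g t² = 16.08×2.713 − 4.905×2.713² = 7.52 m.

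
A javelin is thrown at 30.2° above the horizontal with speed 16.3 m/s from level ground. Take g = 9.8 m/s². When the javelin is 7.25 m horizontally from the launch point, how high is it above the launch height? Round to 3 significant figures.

v_x = 16.3 cos 30.2° = 14.09 m/s, v_y0 = 16.3 sin 30.2° = 8.199 m/s.
Time to reach x = 7.25 m: t = x / v_x = 7.25 / 14.09 = 0.5145 s.
y = v_y0 t − ½ g t² = 8.199×0.5145 − 4.900×0.5145² = 2.92 m.

2.92 m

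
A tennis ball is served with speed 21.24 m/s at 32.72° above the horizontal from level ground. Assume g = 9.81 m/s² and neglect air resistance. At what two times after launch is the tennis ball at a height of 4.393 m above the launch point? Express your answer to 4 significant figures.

0.4818 s and 1.859 s

v_y0 = 21.24 sin 32.72° = 11.481 m/s.
Set y = v_y0 t − ½ g t² = 4.393: 4.905 t² − 11.481 t + 4.393 = 0.
t = [11.481 ± √(131.81 − 86.191)] / 9.81 = (11.481 ± 6.7542) / 9.81, giving t = 0.4818 s or t = 1.859 s.
So the tennis ball is at 4.393 m at t = 0.4818 s (rising) and t = 1.859 s (falling).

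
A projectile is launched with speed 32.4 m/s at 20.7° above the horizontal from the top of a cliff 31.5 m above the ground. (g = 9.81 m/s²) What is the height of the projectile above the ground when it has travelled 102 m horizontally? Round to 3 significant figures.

v_x = 32.4 cos 20.7° = 30.31 m/s, v_y0 = 32.4 sin 20.7° = 11.45 m/s.
Time to reach x = 102 m: t = x / v_x = 102 / 30.31 = 3.365 s.
y = 31.5 + v_y0 t − ½ g t² = 31.5 + 11.45×3.365 − 4.905×3.365² = 14.5 m.

14.5 m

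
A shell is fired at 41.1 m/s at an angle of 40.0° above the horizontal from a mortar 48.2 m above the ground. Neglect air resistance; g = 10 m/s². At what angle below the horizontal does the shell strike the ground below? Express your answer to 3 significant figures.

52.3°

v_x = 41.1 cos 40.0° = 31.48 m/s.
At impact |v_y| = √(v_y0² + 2 g h) = √(26.42² + 2×10×48.2) = 40.77 m/s.
Angle below horizontal = arctan(|v_y| / v_x) = arctan(40.77 / 31.48) = 52.3°.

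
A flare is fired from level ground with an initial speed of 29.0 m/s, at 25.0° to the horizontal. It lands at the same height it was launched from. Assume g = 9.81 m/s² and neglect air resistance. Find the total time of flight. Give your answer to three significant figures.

Vertical component: v_y = 29.0 sin 25.0° = 12.26 m/s.
For a projectile landing at launch height, time of flight is t = 2 v_y / g = 2 × 12.26 / 9.81 = 2.50 s.

2.50 s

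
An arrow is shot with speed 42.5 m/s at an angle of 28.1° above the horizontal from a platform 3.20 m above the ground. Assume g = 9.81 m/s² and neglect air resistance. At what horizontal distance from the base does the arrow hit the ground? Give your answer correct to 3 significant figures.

159 m

Components: v_x = 42.5 cos 28.1° = 37.49 m/s, v_y = 42.5 sin 28.1° = 20.02 m/s.
Vertical: 0 = 3.20 + 20.02 t − ½(9.81) t² ⇒ 4.905 t² − 20.02 t − 3.20 = 0.
t = [20.02 + √(400.8 + 62.78)] / 9.810 = 4.236 s.
Horizontal: R = v_x · t = 37.49 × 4.236 = 159 m.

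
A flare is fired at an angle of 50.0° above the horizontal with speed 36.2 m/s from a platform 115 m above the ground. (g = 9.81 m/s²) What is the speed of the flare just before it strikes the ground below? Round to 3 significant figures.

59.7 m/s

v_x = 36.2 cos 50.0° = 23.27 m/s is unchanged throughout.
For the vertical component, v_y² = v_y0² + 2 g h = (27.73)² + 2×9.81×115 = 3025, so |v_y| = 55.00 m/s.
Impact speed = √(v_x² + v_y²) = √(541.5 + 3025) = 59.7 m/s.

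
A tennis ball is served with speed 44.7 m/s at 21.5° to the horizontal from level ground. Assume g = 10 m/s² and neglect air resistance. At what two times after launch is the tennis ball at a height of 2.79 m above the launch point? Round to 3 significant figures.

0.180 s and 3.10 s

v_y0 = 44.7 sin 21.5° = 16.38 m/s.
Set y = v_y0 t − ½ g t² = 2.79: 5.000 t² − 16.38 t + 2.79 = 0.
t = [16.38 ± √(268.3 − 55.80)] / 10 = (16.38 ± 14.58) / 10, giving t = 0.180 s or t = 3.10 s.
So the tennis ball is at 2.79 m at t = 0.180 s (rising) and t = 3.10 s (falling).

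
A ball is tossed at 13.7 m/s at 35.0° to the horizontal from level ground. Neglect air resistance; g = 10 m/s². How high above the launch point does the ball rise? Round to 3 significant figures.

3.09 m

Vertical component of launch velocity: v_y = 13.7 sin 35.0° = 7.858 m/s.
At the highest point the vertical velocity is zero, so v_y² = 2 g h_max.
h_max = (7.858)² / (2 × 10) = 61.75 / 20.00 = 3.09 m.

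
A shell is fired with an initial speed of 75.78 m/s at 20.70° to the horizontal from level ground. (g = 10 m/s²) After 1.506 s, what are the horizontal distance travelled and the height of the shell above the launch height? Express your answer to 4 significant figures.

x = 106.8 m, y = 29.00 m

v_x = 75.78 cos 20.70° = 70.888 m/s; v_y0 = 75.78 sin 20.70° = 26.786 m/s.
x = v_x t = 70.888 × 1.506 = 106.8 m.
y = v_y0 t − ½ g t² = 26.786×1.506 − 5.000×1.506² = 29.00 m.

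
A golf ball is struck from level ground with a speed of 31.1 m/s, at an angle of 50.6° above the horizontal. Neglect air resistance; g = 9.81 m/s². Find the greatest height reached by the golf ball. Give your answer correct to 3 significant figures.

29.4 m

Vertical component of launch velocity: v_y = 31.1 sin 50.6° = 24.03 m/s.
At the highest point the vertical velocity is zero, so v_y² = 2 g h_max.
h_max = (24.03)² / (2 × 9.81) = 577.4 / 19.62 = 29.4 m.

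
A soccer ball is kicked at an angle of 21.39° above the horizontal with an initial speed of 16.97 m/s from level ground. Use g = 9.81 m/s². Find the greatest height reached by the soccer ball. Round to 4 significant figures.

1.952 m

Vertical component of launch velocity: v_y = 16.97 sin 21.39° = 6.1892 m/s.
At the highest point the vertical velocity is zero, so v_y² = 2 g h_max.
h_max = (6.1892)² / (2 × 9.81) = 38.306 / 19.62 = 1.952 m.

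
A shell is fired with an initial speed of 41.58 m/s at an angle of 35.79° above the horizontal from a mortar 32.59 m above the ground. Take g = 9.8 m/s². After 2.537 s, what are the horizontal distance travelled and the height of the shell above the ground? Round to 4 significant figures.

v_x = 41.58 cos 35.79° = 33.728 m/s; v_y0 = 41.58 sin 35.79° = 24.317 m/s.
x = v_x t = 33.728 × 2.537 = 85.57 m.
y = 32.59 + v_y0 t − ½ g t² = 62.74 m.

x = 85.57 m, y = 62.74 m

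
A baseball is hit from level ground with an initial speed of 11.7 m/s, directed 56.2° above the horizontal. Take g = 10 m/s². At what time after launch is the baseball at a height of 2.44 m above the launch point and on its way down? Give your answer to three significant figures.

v_y0 = 11.7 sin 56.2° = 9.723 m/s.
Set y = v_y0 t − ½ g t² = 2.44: 5.000 t² − 9.723 t + 2.44 = 0.
t = [9.723 ± √(94.54 − 48.80)] / 10 = (9.723 ± 6.763) / 10, giving t = 0.296 s or t = 1.65 s.
On the way down corresponds to the larger root: t = 1.65 s.

1.65 s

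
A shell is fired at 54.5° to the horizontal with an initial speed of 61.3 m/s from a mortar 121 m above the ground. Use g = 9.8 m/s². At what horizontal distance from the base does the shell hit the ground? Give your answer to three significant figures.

Components: v_x = 61.3 cos 54.5° = 35.60 m/s, v_y = 61.3 sin 54.5° = 49.91 m/s.
Vertical: 0 = 121 + 49.91 t − ½(9.8) t² ⇒ 4.900 t² − 49.91 t − 121 = 0.
t = [49.91 + √(2491 + 2372)] / 9.800 = 12.21 s.
Horizontal: R = v_x · t = 35.60 × 12.21 = 435 m.

435 m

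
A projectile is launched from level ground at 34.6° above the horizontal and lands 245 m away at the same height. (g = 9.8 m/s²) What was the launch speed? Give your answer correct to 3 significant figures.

On level ground, R = v₀² sin(2θ) / g, so v₀ = √(R g / sin 2θ).
sin(2 × 34.6°) = 0.9348.
v₀ = √(245 × 9.8 / 0.9348) = √2568 = 50.7 m/s.

50.7 m/s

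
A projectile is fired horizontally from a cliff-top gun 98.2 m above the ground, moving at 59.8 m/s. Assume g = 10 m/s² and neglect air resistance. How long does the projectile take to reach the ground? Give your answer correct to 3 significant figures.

4.43 s

The horizontal speed doesn't affect the fall. With v_y0 = 0, h = ½ g t².
t = √(2 × 98.2 / 10) = √19.64 = 4.43 s.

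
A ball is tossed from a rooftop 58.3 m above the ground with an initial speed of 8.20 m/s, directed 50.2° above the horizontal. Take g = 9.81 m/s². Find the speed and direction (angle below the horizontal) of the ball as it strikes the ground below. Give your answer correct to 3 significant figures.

v_x = 8.20 cos 50.2° = 5.249 m/s (constant).
|v_y| at impact = √((6.300)² + 2×9.81×58.3) = 34.40 m/s.
Speed = √(5.249² + 34.40²) = 34.8 m/s; angle = arctan(34.40/5.249) = 81.3° below horizontal.

34.8 m/s at 81.3° below the horizontal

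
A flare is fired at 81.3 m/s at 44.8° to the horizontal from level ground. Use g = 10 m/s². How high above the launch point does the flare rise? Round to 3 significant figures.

164 m

Vertical component of launch velocity: v_y = 81.3 sin 44.8° = 57.29 m/s.
At the highest point the vertical velocity is zero, so v_y² = 2 g h_max.
h_max = (57.29)² / (2 × 10) = 3282 / 20.00 = 164 m.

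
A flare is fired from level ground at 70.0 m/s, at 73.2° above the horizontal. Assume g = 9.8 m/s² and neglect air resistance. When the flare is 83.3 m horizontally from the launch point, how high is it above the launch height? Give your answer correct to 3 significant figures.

v_x = 70.0 cos 73.2° = 20.23 m/s, v_y0 = 70.0 sin 73.2° = 67.01 m/s.
Time to reach x = 83.3 m: t = x / v_x = 83.3 / 20.23 = 4.118 s.
y = v_y0 t − ½ g t² = 67.01×4.118 − 4.900×4.118² = 193 m.

193 m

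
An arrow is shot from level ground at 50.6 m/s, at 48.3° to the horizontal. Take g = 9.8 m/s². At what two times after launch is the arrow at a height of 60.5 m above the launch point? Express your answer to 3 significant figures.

2.27 s and 5.44 s

v_y0 = 50.6 sin 48.3° = 37.78 m/s.
Set y = v_y0 t − ½ g t² = 60.5: 4.900 t² − 37.78 t + 60.5 = 0.
t = [37.78 ± √(1427 − 1186)] / 9.8 = (37.78 ± 15.52) / 9.8, giving t = 2.27 s or t = 5.44 s.
So the arrow is at 60.5 m at t = 2.27 s (rising) and t = 5.44 s (falling).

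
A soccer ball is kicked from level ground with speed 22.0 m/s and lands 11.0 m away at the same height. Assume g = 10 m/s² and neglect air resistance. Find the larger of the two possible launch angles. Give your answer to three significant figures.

83.4°

Level-ground range: R = v₀² sin(2θ)/g ⇒ sin 2θ = R g / v₀² = 11.0×10/22.0² = 0.2273.
2θ = arcsin(0.2273) = 13.14° or 180° − 13.14° = 166.86°.
So θ = 6.57° or θ = 83.4°.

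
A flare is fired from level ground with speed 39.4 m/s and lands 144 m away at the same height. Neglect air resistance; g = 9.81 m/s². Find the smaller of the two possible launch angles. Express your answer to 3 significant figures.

Level-ground range: R = v₀² sin(2θ)/g ⇒ sin 2θ = R g / v₀² = 144×9.81/39.4² = 0.9100.
2θ = arcsin(0.9100) = 65.51° or 180° − 65.51° = 114.49°.
So θ = 32.8° or θ = 57.2°.

32.8°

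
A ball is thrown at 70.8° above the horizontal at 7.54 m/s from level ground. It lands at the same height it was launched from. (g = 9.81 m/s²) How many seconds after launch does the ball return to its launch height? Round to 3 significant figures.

1.45 s

Vertical component: v_y = 7.54 sin 70.8° = 7.121 m/s.
For a projectile landing at launch height, time of flight is t = 2 v_y / g = 2 × 7.121 / 9.81 = 1.45 s.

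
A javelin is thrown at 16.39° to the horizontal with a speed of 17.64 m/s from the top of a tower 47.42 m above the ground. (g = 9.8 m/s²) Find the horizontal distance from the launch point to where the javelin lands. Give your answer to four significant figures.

Components: v_x = 17.64 cos 16.39° = 16.923 m/s, v_y = 17.64 sin 16.39° = 4.9775 m/s.
Vertical: 0 = 47.42 + 4.9775 t − ½(9.8) t² ⇒ 4.900 t² − 4.9775 t − 47.42 = 0.
t = [4.9775 + √(24.776 + 929.43)] / 9.800 = 3.6600 s.
Horizontal: R = v_x · t = 16.923 × 3.6600 = 61.94 m.

61.94 m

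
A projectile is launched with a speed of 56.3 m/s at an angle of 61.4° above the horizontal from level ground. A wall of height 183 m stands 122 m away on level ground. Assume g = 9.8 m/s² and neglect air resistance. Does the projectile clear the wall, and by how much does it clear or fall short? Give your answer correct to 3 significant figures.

v_x = 56.3 cos 61.4° = 26.95 m/s; v_y0 = 56.3 sin 61.4° = 49.43 m/s.
Time to reach the wall: t = 122 / 26.95 = 4.527 s.
Height at that point: y = 49.43×4.527 − 4.900×4.527² = 123.4 m.
That is 183 − 123.4 = 59.6 m below the top of the wall, so the projectile does not clear it.

No — it falls 59.6 m short of clearing the wall.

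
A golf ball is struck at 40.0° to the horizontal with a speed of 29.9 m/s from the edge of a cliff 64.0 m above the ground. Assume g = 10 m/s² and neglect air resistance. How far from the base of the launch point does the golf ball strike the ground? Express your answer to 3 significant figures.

Components: v_x = 29.9 cos 40.0° = 22.90 m/s, v_y = 29.9 sin 40.0° = 19.22 m/s.
Vertical: 0 = 64.0 + 19.22 t − ½(10) t² ⇒ 5.000 t² − 19.22 t − 64.0 = 0.
t = [19.22 + √(369.4 + 1280)] / 10.00 = 5.983 s.
Horizontal: R = v_x · t = 22.90 × 5.983 = 137 m.

137 m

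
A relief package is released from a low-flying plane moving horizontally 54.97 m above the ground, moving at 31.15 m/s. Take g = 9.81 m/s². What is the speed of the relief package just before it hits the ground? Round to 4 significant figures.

Fall time: t = √(2 × 54.97 / 9.81) = 3.3477 s.
At impact: v_x = 31.15 m/s (unchanged), v_y = g t = 9.81 × 3.3477 = 32.841 m/s.
Speed = √(v_x² + v_y²) = √(970.32 + 1078.5) = 45.26 m/s.

45.26 m/s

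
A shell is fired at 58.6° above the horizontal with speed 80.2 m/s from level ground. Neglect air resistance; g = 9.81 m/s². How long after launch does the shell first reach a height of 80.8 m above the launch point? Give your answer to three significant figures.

1.30 s

v_y0 = 80.2 sin 58.6° = 68.45 m/s.
Set y = v_y0 t − ½ g t² = 80.8: 4.905 t² − 68.45 t + 80.8 = 0.
t = [68.45 ± √(4685 − 1585)] / 9.81 = (68.45 ± 55.68) / 9.81, giving t = 1.30 s or t = 12.7 s.
The shell is on the way up at the first time, so t = 1.30 s.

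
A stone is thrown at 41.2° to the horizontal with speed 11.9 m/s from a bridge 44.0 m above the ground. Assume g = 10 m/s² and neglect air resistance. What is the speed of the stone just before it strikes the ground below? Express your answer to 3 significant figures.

32.0 m/s

v_x = 11.9 cos 41.2° = 8.954 m/s is unchanged throughout.
For the vertical component, v_y² = v_y0² + 2 g h = (7.838)² + 2×10×44.0 = 941.4, so |v_y| = 30.68 m/s.
Impact speed = √(v_x² + v_y²) = √(80.17 + 941.4) = 32.0 m/s.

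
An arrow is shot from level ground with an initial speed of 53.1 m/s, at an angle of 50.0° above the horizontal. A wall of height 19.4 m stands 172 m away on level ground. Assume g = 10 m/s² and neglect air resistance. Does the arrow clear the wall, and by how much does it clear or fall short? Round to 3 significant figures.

v_x = 53.1 cos 50.0° = 34.13 m/s; v_y0 = 53.1 sin 50.0° = 40.68 m/s.
Time to reach the wall: t = 172 / 34.13 = 5.040 s.
Height at that point: y = 40.68×5.040 − 5.000×5.040² = 78.02 m.
That is 78.02 − 19.4 = 58.6 m above the top of the wall, so the arrow clears it.

Yes — it clears the wall by 58.6 m.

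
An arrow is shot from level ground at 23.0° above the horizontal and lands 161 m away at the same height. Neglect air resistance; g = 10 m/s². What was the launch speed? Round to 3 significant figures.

On level ground, R = v₀² sin(2θ) / g, so v₀ = √(R g / sin 2θ).
sin(2 × 23.0°) = 0.7193.
v₀ = √(161 × 10 / 0.7193) = √2238 = 47.3 m/s.

47.3 m/s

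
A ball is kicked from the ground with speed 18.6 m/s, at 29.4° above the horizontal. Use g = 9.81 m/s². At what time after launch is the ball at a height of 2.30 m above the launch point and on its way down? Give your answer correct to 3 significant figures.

1.56 s

v_y0 = 18.6 sin 29.4° = 9.131 m/s.
Set y = v_y0 t − ½ g t² = 2.30: 4.905 t² − 9.131 t + 2.30 = 0.
t = [9.131 ± √(83.38 − 45.13)] / 9.81 = (9.131 ± 6.185) / 9.81, giving t = 0.300 s or t = 1.56 s.
On the way down corresponds to the larger root: t = 1.56 s.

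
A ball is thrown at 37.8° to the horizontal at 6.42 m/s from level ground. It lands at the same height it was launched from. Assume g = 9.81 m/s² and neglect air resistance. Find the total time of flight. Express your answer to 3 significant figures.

Vertical component: v_y = 6.42 sin 37.8° = 3.935 m/s.
For a projectile landing at launch height, time of flight is t = 2 v_y / g = 2 × 3.935 / 9.81 = 0.802 s.

0.802 s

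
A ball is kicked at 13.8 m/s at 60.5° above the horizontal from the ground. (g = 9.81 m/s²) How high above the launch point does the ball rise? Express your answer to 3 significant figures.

Vertical component of launch velocity: v_y = 13.8 sin 60.5° = 12.01 m/s.
At the highest point the vertical velocity is zero, so v_y² = 2 g h_max.
h_max = (12.01)² / (2 × 9.81) = 144.2 / 19.62 = 7.35 m.

7.35 m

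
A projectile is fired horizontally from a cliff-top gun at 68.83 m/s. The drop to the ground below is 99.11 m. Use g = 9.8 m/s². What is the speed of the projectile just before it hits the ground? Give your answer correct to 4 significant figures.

Fall time: t = √(2 × 99.11 / 9.8) = 4.4974 s.
At impact: v_x = 68.83 m/s (unchanged), v_y = g t = 9.8 × 4.4974 = 44.075 m/s.
Speed = √(v_x² + v_y²) = √(4737.6 + 1942.6) = 81.73 m/s.

81.73 m/s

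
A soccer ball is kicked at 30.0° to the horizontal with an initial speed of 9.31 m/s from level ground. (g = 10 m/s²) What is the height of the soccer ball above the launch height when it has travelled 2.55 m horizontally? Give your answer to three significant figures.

0.972 m

v_x = 9.31 cos 30.0° = 8.063 m/s, v_y0 = 9.31 sin 30.0° = 4.655 m/s.
Time to reach x = 2.55 m: t = x / v_x = 2.55 / 8.063 = 0.3163 s.
y = v_y0 t − ½ g t² = 4.655×0.3163 − 5.000×0.3163² = 0.972 m.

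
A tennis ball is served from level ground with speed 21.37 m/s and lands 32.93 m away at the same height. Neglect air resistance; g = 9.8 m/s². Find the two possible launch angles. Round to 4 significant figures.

22.48° and 67.52°

Level-ground range: R = v₀² sin(2θ)/g ⇒ sin 2θ = R g / v₀² = 32.93×9.8/21.37² = 0.7067.
2θ = arcsin(0.7067) = 44.967° or 180° − 44.967° = 135.033°.
So θ = 22.48° or θ = 67.52°.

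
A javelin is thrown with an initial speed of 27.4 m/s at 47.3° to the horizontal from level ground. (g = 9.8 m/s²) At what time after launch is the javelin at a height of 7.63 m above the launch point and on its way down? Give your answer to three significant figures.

3.69 s

v_y0 = 27.4 sin 47.3° = 20.14 m/s.
Set y = v_y0 t − ½ g t² = 7.63: 4.900 t² − 20.14 t + 7.63 = 0.
t = [20.14 ± √(405.6 − 149.5)] / 9.8 = (20.14 ± 16.00) / 9.8, giving t = 0.422 s or t = 3.69 s.
On the way down corresponds to the larger root: t = 3.69 s.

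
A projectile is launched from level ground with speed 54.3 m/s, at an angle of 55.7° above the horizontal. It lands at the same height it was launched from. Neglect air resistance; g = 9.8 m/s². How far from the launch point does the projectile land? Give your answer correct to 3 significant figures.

280 m

For level ground, R = v₀² sin(2θ) / g.
sin(2 × 55.7°) = sin 111.4° = 0.9311.
R = (54.3)² × 0.9311 / 9.8 = 280 m.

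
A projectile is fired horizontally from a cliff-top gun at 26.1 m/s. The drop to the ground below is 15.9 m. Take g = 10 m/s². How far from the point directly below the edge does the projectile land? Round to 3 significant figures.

Initial vertical velocity is zero, so the fall time comes from h = ½ g t²: t = √(2 × 15.9 / 10) = 1.783 s.
Horizontal motion is uniform at 26.1 m/s, so x = 26.1 × 1.783 = 46.5 m.

46.5 m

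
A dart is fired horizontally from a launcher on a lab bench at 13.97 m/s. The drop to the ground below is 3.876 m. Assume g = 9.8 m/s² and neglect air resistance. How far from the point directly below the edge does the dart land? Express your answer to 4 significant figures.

Initial vertical velocity is zero, so the fall time comes from h = ½ g t²: t = √(2 × 3.876 / 9.8) = 0.88939 s.
Horizontal motion is uniform at 13.97 m/s, so x = 13.97 × 0.88939 = 12.42 m.

12.42 m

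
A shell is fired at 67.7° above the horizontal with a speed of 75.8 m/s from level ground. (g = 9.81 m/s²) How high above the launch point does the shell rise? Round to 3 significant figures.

251 m

Vertical component of launch velocity: v_y = 75.8 sin 67.7° = 70.13 m/s.
At the highest point the vertical velocity is zero, so v_y² = 2 g h_max.
h_max = (70.13)² / (2 × 9.81) = 4918 / 19.62 = 251 m.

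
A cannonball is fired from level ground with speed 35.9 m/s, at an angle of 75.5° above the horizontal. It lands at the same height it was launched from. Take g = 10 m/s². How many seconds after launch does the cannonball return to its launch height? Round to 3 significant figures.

Vertical component: v_y = 35.9 sin 75.5° = 34.76 m/s.
For a projectile landing at launch height, time of flight is t = 2 v_y / g = 2 × 34.76 / 10 = 6.95 s.

6.95 s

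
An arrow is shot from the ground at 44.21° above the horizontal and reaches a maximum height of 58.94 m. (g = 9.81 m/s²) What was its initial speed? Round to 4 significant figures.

At maximum height v_y = 0, so (v₀ sin θ)² = 2 g H.
v₀ sin 44.21° = √(2 × 9.81 × 58.94) = 34.006 m/s.
v₀ = 34.006 / sin 44.21° = 34.006 / 0.6973 = 48.77 m/s.

48.77 m/s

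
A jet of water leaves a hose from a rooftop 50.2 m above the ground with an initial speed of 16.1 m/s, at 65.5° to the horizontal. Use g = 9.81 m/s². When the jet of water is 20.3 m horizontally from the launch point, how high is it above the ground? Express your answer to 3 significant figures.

v_x = 16.1 cos 65.5° = 6.677 m/s, v_y0 = 16.1 sin 65.5° = 14.65 m/s.
Time to reach x = 20.3 m: t = x / v_x = 20.3 / 6.677 = 3.040 s.
y = 50.2 + v_y0 t − ½ g t² = 50.2 + 14.65×3.040 − 4.905×3.040² = 49.4 m.

49.4 m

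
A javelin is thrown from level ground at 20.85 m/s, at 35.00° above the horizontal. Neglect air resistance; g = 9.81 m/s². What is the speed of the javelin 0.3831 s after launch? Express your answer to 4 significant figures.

v_x = 20.85 cos 35.00° = 17.079 m/s (constant).
v_y(t) = 20.85 sin 35.00° − g t = 11.959 − 9.81 × 0.3831 = 8.2008 m/s.
Speed = √(v_x² + v_y²) = √(291.69 + 67.253) = 18.95 m/s.

18.95 m/s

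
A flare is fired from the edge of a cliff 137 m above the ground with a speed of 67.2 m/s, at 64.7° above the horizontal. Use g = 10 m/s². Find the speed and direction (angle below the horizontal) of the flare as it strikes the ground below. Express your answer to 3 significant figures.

v_x = 67.2 cos 64.7° = 28.72 m/s (constant).
|v_y| at impact = √((60.75)² + 2×10×137) = 80.19 m/s.
Speed = √(28.72² + 80.19²) = 85.2 m/s; angle = arctan(80.19/28.72) = 70.3° below horizontal.

85.2 m/s at 70.3° below the horizontal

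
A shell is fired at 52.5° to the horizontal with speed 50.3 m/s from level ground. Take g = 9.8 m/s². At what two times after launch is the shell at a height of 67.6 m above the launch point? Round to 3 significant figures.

2.40 s and 5.74 s

v_y0 = 50.3 sin 52.5° = 39.91 m/s.
Set y = v_y0 t − ½ g t² = 67.6: 4.900 t² − 39.91 t + 67.6 = 0.
t = [39.91 ± √(1593 − 1325)] / 9.8 = (39.91 ± 16.37) / 9.8, giving t = 2.40 s or t = 5.74 s.
So the shell is at 67.6 m at t = 2.40 s (rising) and t = 5.74 s (falling).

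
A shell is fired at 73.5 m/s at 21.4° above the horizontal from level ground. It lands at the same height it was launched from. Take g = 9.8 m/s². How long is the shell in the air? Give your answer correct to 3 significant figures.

5.47 s

Vertical component: v_y = 73.5 sin 21.4° = 26.82 m/s.
For a projectile landing at launch height, time of flight is t = 2 v_y / g = 2 × 26.82 / 9.8 = 5.47 s.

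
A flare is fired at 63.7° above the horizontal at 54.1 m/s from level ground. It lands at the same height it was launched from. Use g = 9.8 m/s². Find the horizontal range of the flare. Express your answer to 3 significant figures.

Components: v_x = 54.1 cos 63.7° = 23.97 m/s, v_y = 54.1 sin 63.7° = 48.50 m/s.
Time of flight (same landing height): t = 2 v_y / g = 2 × 48.50 / 9.8 = 9.898 s.
Range: R = v_x · t = 23.97 × 9.898 = 237 m.

237 m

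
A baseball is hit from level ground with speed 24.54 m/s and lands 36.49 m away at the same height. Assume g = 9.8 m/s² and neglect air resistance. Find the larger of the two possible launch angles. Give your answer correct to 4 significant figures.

Level-ground range: R = v₀² sin(2θ)/g ⇒ sin 2θ = R g / v₀² = 36.49×9.8/24.54² = 0.5938.
2θ = arcsin(0.5938) = 36.427° or 180° − 36.427° = 143.573°.
So θ = 18.21° or θ = 71.79°.

71.79°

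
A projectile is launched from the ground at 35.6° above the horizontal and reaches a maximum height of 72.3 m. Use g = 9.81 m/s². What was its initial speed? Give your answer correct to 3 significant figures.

At maximum height v_y = 0, so (v₀ sin θ)² = 2 g H.
v₀ sin 35.6° = √(2 × 9.81 × 72.3) = 37.66 m/s.
v₀ = 37.66 / sin 35.6° = 37.66 / 0.5821 = 64.7 m/s.

64.7 m/s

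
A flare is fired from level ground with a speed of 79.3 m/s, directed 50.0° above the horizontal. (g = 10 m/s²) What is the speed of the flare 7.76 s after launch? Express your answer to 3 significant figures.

v_x = 79.3 cos 50.0° = 50.97 m/s (constant).
v_y(t) = 79.3 sin 50.0° − g t = 60.75 − 10 × 7.76 = -16.85 m/s.
Speed = √(v_x² + v_y²) = √(2598 + 283.9) = 53.7 m/s.

53.7 m/s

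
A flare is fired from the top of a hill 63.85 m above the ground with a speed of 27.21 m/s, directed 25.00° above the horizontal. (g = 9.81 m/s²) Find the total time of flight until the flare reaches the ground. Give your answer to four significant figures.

Vertical component: v_y = 27.21 sin 25.00° = 11.499 m/s.
Taking up as positive with launch at y = 63.85 m, landing at y = 0: 0 = 63.85 + 11.499 t − ½(9.81) t².
Solving 4.905 t² − 11.499 t − 63.85 = 0 gives t = [11.499 + √(11.499² + 4·4.905·63.85)] / 9.810 = 4.966 s.

4.966 s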